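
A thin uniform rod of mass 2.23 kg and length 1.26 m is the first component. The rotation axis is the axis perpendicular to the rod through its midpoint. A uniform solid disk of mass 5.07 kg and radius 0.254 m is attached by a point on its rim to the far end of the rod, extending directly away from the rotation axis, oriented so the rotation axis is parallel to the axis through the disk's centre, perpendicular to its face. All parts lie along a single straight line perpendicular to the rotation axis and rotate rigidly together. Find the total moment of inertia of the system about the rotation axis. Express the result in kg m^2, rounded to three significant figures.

4.42

Thin rod: I_cm = (1/12)ML² = (1/12)(2.23)(1.26)² = 0.29503 kg m^2; axis through the centre, so I = 0.29503 kg m^2.
Solid disk: I_cm = (1/2)MR² = (1/2)(5.07)(0.254)² = 0.16355 kg m^2; centre at d = 0.63 + 0.254 = 0.884 m, so the parallel axis theorem gives I = 0.16355 + (5.07)(0.884)² = 4.1255 kg m^2.
Total I = 0.29503 + 4.1255 = 4.4206 kg m^2.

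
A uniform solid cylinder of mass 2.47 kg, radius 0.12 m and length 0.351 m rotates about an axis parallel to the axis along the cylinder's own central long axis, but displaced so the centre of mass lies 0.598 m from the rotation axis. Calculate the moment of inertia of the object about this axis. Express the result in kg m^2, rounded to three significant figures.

I_cm = (1/2)MR² = (1/2)(2.47)(0.12)² = 0.017784 kg m^2; centre at d = 0.598 m, so the parallel axis theorem gives I = 0.017784 + (2.47)(0.598)² = 0.90107 kg m^2.

0.901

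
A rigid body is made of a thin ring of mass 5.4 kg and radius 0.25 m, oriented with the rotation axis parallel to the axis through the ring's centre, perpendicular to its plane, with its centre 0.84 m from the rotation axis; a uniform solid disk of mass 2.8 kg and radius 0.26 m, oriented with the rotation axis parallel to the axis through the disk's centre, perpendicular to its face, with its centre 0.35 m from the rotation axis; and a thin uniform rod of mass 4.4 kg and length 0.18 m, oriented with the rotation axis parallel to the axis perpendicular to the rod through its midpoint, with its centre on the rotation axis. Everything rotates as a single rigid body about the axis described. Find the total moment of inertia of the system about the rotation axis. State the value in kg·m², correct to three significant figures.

Thin ring: I_cm = MR² = (5.4)(0.25)² = 0.3375 kg·m²; centre at d = 0.84 m, so I = I_cm + Md² gives I = 0.3375 + (5.4)(0.84)² = 4.1477 kg·m².
Solid disk: I_cm = (1/2)MR² = (1/2)(2.8)(0.26)² = 0.09464 kg·m²; centre at d = 0.35 m, so I = I_cm + Md² gives I = 0.09464 + (2.8)(0.35)² = 0.43764 kg·m².
Thin rod: I_cm = (1/12)ML² = (1/12)(4.4)(0.18)² = 0.01188 kg·m²; axis through the centre, so I = 0.01188 kg·m².
Total I = 4.1477 + 0.43764 + 0.01188 = 4.5973 kg·m².

4.60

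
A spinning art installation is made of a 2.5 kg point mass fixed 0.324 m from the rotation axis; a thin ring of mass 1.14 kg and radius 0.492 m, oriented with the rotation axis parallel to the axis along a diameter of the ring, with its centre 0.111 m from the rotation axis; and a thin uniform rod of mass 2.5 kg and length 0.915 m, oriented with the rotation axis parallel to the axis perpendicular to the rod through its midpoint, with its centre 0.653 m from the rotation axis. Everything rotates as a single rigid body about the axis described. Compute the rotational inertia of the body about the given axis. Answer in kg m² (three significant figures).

1.65

Point mass: I_cm = 0; centre at d = 0.324 m, so I = I_cm + Md² gives I = 0 + (2.5)(0.324)² = 0.26244 kg m².
Thin ring: I_cm = (1/2)MR² = (1/2)(1.14)(0.492)² = 0.13798 kg m²; centre at d = 0.111 m, so I = I_cm + Md² gives I = 0.13798 + (1.14)(0.111)² = 0.15202 kg m².
Thin rod: I_cm = (1/12)ML² = (1/12)(2.5)(0.915)² = 0.17442 kg m²; centre at d = 0.653 m, so I = I_cm + Md² gives I = 0.17442 + (2.5)(0.653)² = 1.2404 kg m².
Total I = 0.26244 + 0.15202 + 1.2404 = 1.6549 kg m².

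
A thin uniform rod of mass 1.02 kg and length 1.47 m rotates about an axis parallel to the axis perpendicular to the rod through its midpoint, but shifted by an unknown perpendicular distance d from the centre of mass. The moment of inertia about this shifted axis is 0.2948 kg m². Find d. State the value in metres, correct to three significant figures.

About the centre-of-mass axis, I_cm = (1/12)ML² = (1/12)(1.02)(1.47)² = 0.18368 kg m².
Parallel axis theorem: I = I_cm + Md², so Md² = 0.2948 − 0.18368 = 0.11112 kg m².
d = √(0.11112 / 1.02) = 0.33007 m.

0.330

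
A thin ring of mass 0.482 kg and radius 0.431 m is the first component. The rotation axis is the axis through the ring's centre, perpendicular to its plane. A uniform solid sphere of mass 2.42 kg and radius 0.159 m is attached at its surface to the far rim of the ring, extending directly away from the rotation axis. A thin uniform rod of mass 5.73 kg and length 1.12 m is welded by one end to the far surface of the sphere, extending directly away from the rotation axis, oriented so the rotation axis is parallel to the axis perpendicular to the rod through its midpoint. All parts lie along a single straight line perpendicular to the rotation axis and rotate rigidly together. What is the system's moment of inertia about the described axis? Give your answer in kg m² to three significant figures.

11.4

Thin ring: I_cm = MR² = (0.482)(0.431)² = 0.089537 kg m²; axis through the centre, so I = 0.089537 kg m².
Solid sphere: I_cm = (2/5)MR² = (2/5)(2.42)(0.159)² = 0.024472 kg m²; centre at d = 0.431 + 0.159 = 0.59 m, so I = I_cm + Md² gives I = 0.024472 + (2.42)(0.59)² = 0.86687 kg m².
Thin rod: I_cm = (1/12)ML² = (1/12)(5.73)(1.12)² = 0.59898 kg m²; centre at d = 0.431 + 0.159 + 0.159 + 0.56 = 1.309 m, so I = I_cm + Md² gives I = 0.59898 + (5.73)(1.309)² = 10.417 kg m².
Total I = 0.089537 + 0.86687 + 10.417 = 11.374 kg m².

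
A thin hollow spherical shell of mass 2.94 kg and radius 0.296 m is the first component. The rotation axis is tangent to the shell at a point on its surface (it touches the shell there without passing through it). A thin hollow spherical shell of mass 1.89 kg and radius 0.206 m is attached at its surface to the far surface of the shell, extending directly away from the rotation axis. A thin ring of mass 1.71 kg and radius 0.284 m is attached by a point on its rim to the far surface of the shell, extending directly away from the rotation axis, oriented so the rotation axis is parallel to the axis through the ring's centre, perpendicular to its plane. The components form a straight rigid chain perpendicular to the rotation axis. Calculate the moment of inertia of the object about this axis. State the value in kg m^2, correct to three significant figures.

4.66

Spherical shell: I_cm = (2/3)MR² = (2/3)(2.94)(0.296)² = 0.17173 kg m^2; centre at d = 0.296 m, so I = I_cm + Md² gives I = 0.17173 + (2.94)(0.296)² = 0.42932 kg m^2.
Spherical shell: I_cm = (2/3)MR² = (2/3)(1.89)(0.206)² = 0.053469 kg m^2; centre at d = 0.296 + 0.296 + 0.206 = 0.798 m, so I = I_cm + Md² gives I = 0.053469 + (1.89)(0.798)² = 1.257 kg m^2.
Thin ring: I_cm = MR² = (1.71)(0.284)² = 0.13792 kg m^2; centre at d = 0.296 + 0.296 + 0.206 + 0.206 + 0.284 = 1.288 m, so I = I_cm + Md² gives I = 0.13792 + (1.71)(1.288)² = 2.9747 kg m^2.
Total I = 0.42932 + 1.257 + 2.9747 = 4.6611 kg m^2.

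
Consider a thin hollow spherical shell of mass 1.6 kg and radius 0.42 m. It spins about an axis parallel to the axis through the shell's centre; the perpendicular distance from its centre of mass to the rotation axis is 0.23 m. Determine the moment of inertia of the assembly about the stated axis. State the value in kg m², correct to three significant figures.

0.273

I_cm = (2/3)MR² = (2/3)(1.6)(0.42)² = 0.18816 kg m²; centre at d = 0.23 m, so I = I_cm + Md² gives I = 0.18816 + (1.6)(0.23)² = 0.2728 kg m².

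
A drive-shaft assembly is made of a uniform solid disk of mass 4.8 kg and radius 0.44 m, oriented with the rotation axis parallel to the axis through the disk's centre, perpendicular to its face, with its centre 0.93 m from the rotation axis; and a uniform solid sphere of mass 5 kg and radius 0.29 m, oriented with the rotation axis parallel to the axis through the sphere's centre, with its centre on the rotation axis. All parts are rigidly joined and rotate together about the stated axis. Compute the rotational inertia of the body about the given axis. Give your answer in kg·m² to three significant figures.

Solid disk: I_cm = (1/2)MR² = (1/2)(4.8)(0.44)² = 0.46464 kg·m²; centre at d = 0.93 m, so the parallel axis theorem gives I = 0.46464 + (4.8)(0.93)² = 4.6162 kg·m².
Solid sphere: I_cm = (2/5)MR² = (2/5)(5)(0.29)² = 0.1682 kg·m²; axis through the centre, so I = 0.1682 kg·m².
Total I = 4.6162 + 0.1682 = 4.7844 kg·m².

4.78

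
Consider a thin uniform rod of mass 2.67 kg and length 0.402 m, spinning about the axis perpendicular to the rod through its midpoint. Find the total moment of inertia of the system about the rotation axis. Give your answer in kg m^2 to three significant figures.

0.0360

I_cm = (1/12)ML² = (1/12)(2.67)(0.402)² = 0.035957 kg m^2; axis through the centre, so I = 0.035957 kg m^2.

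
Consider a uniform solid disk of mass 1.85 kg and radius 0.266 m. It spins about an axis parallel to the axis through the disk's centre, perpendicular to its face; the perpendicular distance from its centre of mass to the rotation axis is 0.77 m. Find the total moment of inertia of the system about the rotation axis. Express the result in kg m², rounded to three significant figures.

1.16

I_cm = (1/2)MR² = (1/2)(1.85)(0.266)² = 0.065449 kg m²; centre at d = 0.77 m, so the parallel axis theorem gives I = 0.065449 + (1.85)(0.77)² = 1.1623 kg m².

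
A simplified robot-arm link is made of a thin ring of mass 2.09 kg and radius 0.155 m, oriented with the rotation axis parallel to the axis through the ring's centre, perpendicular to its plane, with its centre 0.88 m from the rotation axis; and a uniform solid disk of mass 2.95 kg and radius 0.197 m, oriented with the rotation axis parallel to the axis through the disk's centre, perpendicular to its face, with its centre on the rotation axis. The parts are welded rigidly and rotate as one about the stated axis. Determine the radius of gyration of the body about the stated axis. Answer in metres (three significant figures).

Thin ring: I_cm = MR² = (2.09)(0.155)² = 0.050212 kg m^2; centre at d = 0.88 m, so the parallel axis theorem gives I = 0.050212 + (2.09)(0.88)² = 1.6687 kg m^2.
Solid disk: I_cm = (1/2)MR² = (1/2)(2.95)(0.197)² = 0.057243 kg m^2; axis through the centre, so I = 0.057243 kg m^2.
Total I = 1.726 kg m^2; total mass M = 5.04 kg.
k = √(I/M) = √(1.726/5.04) = 0.58519 m.

0.585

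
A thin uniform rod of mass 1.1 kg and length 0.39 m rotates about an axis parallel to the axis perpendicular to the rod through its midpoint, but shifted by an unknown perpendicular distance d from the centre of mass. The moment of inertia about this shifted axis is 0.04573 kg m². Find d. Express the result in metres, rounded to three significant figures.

0.170

About the centre-of-mass axis, I_cm = (1/12)ML² = (1/12)(1.1)(0.39)² = 0.013943 kg m².
Parallel axis theorem: I = I_cm + Md², so Md² = 0.04573 − 0.013943 = 0.031787 kg m².
d = √(0.031787 / 1.1) = 0.16999 m.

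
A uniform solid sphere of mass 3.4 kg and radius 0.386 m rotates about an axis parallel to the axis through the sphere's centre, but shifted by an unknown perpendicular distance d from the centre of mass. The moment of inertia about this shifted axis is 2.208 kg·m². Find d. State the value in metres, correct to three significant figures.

0.768

About the centre-of-mass axis, I_cm = (2/5)MR² = (2/5)(3.4)(0.386)² = 0.20263 kg·m².
Parallel axis theorem: I = I_cm + Md², so Md² = 2.208 − 0.20263 = 2.0054 kg·m².
d = √(2.0054 / 3.4) = 0.76799 m.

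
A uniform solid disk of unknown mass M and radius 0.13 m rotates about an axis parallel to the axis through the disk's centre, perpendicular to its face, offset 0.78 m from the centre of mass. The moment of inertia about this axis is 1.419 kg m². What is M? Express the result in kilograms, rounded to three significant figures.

2.30

I = I_cm + Md² = (1/2)MR² + Md² = M·[0.5·(0.13)² + (0.78)²] = M·0.61685.
So M = 1.419 / 0.61685 = 2.3004 kg.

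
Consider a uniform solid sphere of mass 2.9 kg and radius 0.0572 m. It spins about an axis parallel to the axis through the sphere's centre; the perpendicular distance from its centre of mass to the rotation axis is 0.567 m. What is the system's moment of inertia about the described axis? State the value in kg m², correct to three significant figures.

0.936

I_cm = (2/5)MR² = (2/5)(2.9)(0.0572)² = 0.0037953 kg m²; centre at d = 0.567 m, so I = I_cm + Md² gives I = 0.0037953 + (2.9)(0.567)² = 0.93611 kg m².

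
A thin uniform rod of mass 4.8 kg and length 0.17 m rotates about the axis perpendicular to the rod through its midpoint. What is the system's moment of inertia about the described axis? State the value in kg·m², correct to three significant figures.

0.0116

I_cm = (1/12)ML² = (1/12)(4.8)(0.17)² = 0.01156 kg·m²; axis through the centre, so I = 0.01156 kg·m².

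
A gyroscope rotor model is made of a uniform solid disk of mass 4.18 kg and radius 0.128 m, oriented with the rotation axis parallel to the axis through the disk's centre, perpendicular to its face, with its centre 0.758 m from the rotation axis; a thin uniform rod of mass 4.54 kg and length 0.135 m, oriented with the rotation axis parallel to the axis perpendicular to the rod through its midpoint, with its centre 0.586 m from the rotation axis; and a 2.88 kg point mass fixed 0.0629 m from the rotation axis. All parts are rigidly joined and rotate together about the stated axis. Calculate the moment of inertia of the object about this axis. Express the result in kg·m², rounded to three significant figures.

4.01

Solid disk: I_cm = (1/2)MR² = (1/2)(4.18)(0.128)² = 0.034243 kg·m²; centre at d = 0.758 m, so the parallel axis theorem gives I = 0.034243 + (4.18)(0.758)² = 2.4359 kg·m².
Thin rod: I_cm = (1/12)ML² = (1/12)(4.54)(0.135)² = 0.0068951 kg·m²; centre at d = 0.586 m, so the parallel axis theorem gives I = 0.0068951 + (4.54)(0.586)² = 1.5659 kg·m².
Point mass: I_cm = 0; centre at d = 0.0629 m, so the parallel axis theorem gives I = 0 + (2.88)(0.0629)² = 0.011394 kg·m².
Total I = 2.4359 + 1.5659 + 0.011394 = 4.0132 kg·m².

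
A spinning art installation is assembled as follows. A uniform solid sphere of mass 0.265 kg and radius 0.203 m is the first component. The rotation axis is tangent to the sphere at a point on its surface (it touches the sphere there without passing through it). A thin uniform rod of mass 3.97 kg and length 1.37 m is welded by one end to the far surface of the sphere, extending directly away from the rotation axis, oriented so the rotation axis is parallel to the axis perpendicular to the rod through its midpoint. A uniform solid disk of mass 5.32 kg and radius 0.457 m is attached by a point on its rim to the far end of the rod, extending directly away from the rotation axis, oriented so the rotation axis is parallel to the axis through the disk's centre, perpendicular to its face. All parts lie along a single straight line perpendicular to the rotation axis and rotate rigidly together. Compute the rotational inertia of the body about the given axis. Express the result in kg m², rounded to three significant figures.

32.4

Solid sphere: I_cm = (2/5)MR² = (2/5)(0.265)(0.203)² = 0.0043682 kg m²; centre at d = 0.203 m, so the parallel axis theorem gives I = 0.0043682 + (0.265)(0.203)² = 0.015289 kg m².
Thin rod: I_cm = (1/12)ML² = (1/12)(3.97)(1.37)² = 0.62094 kg m²; centre at d = 0.203 + 0.203 + 0.685 = 1.091 m, so the parallel axis theorem gives I = 0.62094 + (3.97)(1.091)² = 5.3464 kg m².
Solid disk: I_cm = (1/2)MR² = (1/2)(5.32)(0.457)² = 0.55554 kg m²; centre at d = 0.203 + 0.203 + 0.685 + 0.685 + 0.457 = 2.233 m, so the parallel axis theorem gives I = 0.55554 + (5.32)(2.233)² = 27.083 kg m².
Total I = 0.015289 + 5.3464 + 27.083 = 32.444 kg m².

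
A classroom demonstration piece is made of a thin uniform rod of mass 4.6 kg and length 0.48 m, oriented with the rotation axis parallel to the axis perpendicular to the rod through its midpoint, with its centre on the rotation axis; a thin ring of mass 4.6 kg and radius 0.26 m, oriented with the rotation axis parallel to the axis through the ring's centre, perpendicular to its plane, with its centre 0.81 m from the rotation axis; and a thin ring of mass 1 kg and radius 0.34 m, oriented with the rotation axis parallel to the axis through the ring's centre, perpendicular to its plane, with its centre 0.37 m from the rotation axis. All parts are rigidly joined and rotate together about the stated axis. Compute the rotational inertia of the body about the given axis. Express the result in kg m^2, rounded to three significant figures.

3.67

Thin rod: I_cm = (1/12)ML² = (1/12)(4.6)(0.48)² = 0.08832 kg m^2; axis through the centre, so I = 0.08832 kg m^2.
Thin ring: I_cm = MR² = (4.6)(0.26)² = 0.31096 kg m^2; centre at d = 0.81 m, so I = I_cm + Md² gives I = 0.31096 + (4.6)(0.81)² = 3.329 kg m^2.
Thin ring: I_cm = MR² = (1)(0.34)² = 0.1156 kg m^2; centre at d = 0.37 m, so I = I_cm + Md² gives I = 0.1156 + (1)(0.37)² = 0.2525 kg m^2.
Total I = 0.08832 + 3.329 + 0.2525 = 3.6698 kg m^2.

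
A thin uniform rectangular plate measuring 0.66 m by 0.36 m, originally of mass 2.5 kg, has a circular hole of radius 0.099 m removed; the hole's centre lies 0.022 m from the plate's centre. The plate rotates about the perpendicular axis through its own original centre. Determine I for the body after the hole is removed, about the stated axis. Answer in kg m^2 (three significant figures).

0.116

Unpierced body about its centre: I₀ = (1/12)M(a²+b²) = (1/12)(2.5)[(0.66)² + (0.36)²] = 0.11775 kg m^2.
The removed disk has mass m = M·πr²/(ab) = (2.5)·π(0.099)²/(0.66·0.36) = 0.32398 kg (same uniform areal density).
Its moment of inertia about the rotation axis (parallel-axis theorem): I_hole = (1/2)mr² + md² = (1/2)(0.32398)(0.099)² + (0.32398)(0.022)² = 0.0017445 kg m^2.
Treating the hole as negative mass, I = I₀ − I_hole = 0.11775 − 0.0017445 = 0.11601 kg m^2.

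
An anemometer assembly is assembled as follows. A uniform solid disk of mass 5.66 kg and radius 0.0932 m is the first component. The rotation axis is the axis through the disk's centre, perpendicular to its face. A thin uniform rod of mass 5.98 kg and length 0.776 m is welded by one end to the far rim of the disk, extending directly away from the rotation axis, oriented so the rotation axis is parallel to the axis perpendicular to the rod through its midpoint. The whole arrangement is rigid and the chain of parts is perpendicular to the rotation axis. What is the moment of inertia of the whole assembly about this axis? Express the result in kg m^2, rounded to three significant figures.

1.71

Solid disk: I_cm = (1/2)MR² = (1/2)(5.66)(0.0932)² = 0.024582 kg m^2; axis through the centre, so I = 0.024582 kg m^2.
Thin rod: I_cm = (1/12)ML² = (1/12)(5.98)(0.776)² = 0.30008 kg m^2; centre at d = 0.0932 + 0.388 = 0.4812 m, so I = I_cm + Md² gives I = 0.30008 + (5.98)(0.4812)² = 1.6848 kg m^2.
Total I = 0.024582 + 1.6848 = 1.7094 kg m^2.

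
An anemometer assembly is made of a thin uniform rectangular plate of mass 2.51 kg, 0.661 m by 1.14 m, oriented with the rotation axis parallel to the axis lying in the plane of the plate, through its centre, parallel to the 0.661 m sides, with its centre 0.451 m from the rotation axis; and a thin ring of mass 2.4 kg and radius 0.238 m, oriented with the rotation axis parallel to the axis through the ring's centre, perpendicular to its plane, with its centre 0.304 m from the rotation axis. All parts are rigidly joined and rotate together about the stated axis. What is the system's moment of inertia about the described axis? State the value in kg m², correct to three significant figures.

1.14

Rectangular plate: I_cm = (1/12)Mb² = (1/12)(2.51)(1.14)² = 0.27183 kg m²; centre at d = 0.451 m, so the parallel axis theorem gives I = 0.27183 + (2.51)(0.451)² = 0.78237 kg m².
Thin ring: I_cm = MR² = (2.4)(0.238)² = 0.13595 kg m²; centre at d = 0.304 m, so the parallel axis theorem gives I = 0.13595 + (2.4)(0.304)² = 0.35774 kg m².
Total I = 0.78237 + 0.35774 = 1.1401 kg m².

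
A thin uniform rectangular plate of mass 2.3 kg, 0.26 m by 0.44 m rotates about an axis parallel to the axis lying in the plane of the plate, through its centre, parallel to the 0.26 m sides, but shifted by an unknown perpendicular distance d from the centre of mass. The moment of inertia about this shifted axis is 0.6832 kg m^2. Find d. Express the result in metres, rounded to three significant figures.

0.530

About the centre-of-mass axis, I_cm = (1/12)Mb² = (1/12)(2.3)(0.44)² = 0.037107 kg m^2.
Parallel axis theorem: I = I_cm + Md², so Md² = 0.6832 − 0.037107 = 0.64609 kg m^2.
d = √(0.64609 / 2.3) = 0.53001 m.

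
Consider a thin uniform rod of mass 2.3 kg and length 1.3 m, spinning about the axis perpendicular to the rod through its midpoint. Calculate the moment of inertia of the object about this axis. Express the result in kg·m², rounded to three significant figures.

0.324

I_cm = (1/12)ML² = (1/12)(2.3)(1.3)² = 0.32392 kg·m²; axis through the centre, so I = 0.32392 kg·m².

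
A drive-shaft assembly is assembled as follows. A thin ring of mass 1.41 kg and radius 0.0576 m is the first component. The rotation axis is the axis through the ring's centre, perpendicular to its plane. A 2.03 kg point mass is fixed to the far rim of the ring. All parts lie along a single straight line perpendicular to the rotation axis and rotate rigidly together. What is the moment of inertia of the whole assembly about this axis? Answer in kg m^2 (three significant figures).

0.0114

Thin ring: I_cm = MR² = (1.41)(0.0576)² = 0.004678 kg m^2; axis through the centre, so I = 0.004678 kg m^2.
Point mass: I_cm = 0; centre at d = 0.0576 m, so I = I_cm + Md² gives I = 0 + (2.03)(0.0576)² = 0.0067351 kg m^2.
Total I = 0.004678 + 0.0067351 = 0.011413 kg m^2.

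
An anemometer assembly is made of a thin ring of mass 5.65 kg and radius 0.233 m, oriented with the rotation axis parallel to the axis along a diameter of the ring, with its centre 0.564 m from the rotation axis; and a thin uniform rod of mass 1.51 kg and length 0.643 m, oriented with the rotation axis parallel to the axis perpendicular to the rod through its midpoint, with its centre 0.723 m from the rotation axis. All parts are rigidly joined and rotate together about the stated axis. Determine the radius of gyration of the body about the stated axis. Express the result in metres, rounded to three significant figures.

Thin ring: I_cm = (1/2)MR² = (1/2)(5.65)(0.233)² = 0.15337 kg m^2; centre at d = 0.564 m, so I = I_cm + Md² gives I = 0.15337 + (5.65)(0.564)² = 1.9506 kg m^2.
Thin rod: I_cm = (1/12)ML² = (1/12)(1.51)(0.643)² = 0.052026 kg m^2; centre at d = 0.723 m, so I = I_cm + Md² gives I = 0.052026 + (1.51)(0.723)² = 0.84135 kg m^2.
Total I = 2.792 kg m^2; total mass M = 7.16 kg.
k = √(I/M) = √(2.792/7.16) = 0.62445 m.

0.624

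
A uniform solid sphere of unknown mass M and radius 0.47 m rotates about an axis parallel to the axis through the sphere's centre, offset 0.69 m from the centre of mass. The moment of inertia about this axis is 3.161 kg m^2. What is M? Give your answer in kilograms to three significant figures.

5.60

I = I_cm + Md² = (2/5)MR² + Md² = M·[0.4·(0.47)² + (0.69)²] = M·0.56446.
So M = 3.161 / 0.56446 = 5.6 kg.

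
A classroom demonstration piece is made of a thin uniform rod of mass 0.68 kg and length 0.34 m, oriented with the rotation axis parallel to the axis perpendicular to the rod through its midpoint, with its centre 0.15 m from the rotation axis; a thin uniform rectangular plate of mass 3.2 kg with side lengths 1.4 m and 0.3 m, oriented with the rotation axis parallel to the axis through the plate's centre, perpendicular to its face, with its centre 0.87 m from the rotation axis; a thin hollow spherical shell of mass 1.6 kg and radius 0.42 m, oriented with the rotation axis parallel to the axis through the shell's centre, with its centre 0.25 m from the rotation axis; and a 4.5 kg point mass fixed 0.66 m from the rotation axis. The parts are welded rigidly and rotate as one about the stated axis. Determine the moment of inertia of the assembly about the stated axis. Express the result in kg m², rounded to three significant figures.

Thin rod: I_cm = (1/12)ML² = (1/12)(0.68)(0.34)² = 0.0065507 kg m²; centre at d = 0.15 m, so I = I_cm + Md² gives I = 0.0065507 + (0.68)(0.15)² = 0.021851 kg m².
Rectangular plate: I_cm = (1/12)M(a²+b²) = (1/12)(3.2)[(1.4)² + (0.3)²] = 0.54667 kg m²; centre at d = 0.87 m, so I = I_cm + Md² gives I = 0.54667 + (3.2)(0.87)² = 2.9687 kg m².
Spherical shell: I_cm = (2/3)MR² = (2/3)(1.6)(0.42)² = 0.18816 kg m²; centre at d = 0.25 m, so I = I_cm + Md² gives I = 0.18816 + (1.6)(0.25)² = 0.28816 kg m².
Point mass: I_cm = 0; centre at d = 0.66 m, so I = I_cm + Md² gives I = 0 + (4.5)(0.66)² = 1.9602 kg m².
Total I = 0.021851 + 2.9687 + 0.28816 + 1.9602 = 5.239 kg m².

5.24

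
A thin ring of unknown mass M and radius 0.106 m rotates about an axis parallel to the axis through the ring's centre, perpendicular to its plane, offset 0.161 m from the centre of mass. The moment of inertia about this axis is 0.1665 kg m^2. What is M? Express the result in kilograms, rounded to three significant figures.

4.48

I = I_cm + Md² = MR² + Md² = M·[1·(0.106)² + (0.161)²] = M·0.037157.
So M = 0.1665 / 0.037157 = 4.481 kg.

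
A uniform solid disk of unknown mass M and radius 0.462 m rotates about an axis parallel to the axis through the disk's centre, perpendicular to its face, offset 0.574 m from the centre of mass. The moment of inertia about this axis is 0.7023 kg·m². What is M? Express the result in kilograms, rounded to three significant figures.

I = I_cm + Md² = (1/2)MR² + Md² = M·[0.5·(0.462)² + (0.574)²] = M·0.4362.
So M = 0.7023 / 0.4362 = 1.61 kg.

1.61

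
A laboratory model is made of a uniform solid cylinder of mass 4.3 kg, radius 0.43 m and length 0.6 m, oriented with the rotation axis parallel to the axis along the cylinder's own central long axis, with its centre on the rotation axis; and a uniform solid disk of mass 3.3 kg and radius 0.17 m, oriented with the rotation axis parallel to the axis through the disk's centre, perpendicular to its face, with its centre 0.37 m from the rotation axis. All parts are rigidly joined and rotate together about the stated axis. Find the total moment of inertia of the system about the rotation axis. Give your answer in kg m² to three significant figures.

Solid cylinder: I_cm = (1/2)MR² = (1/2)(4.3)(0.43)² = 0.39753 kg m²; axis through the centre, so I = 0.39753 kg m².
Solid disk: I_cm = (1/2)MR² = (1/2)(3.3)(0.17)² = 0.047685 kg m²; centre at d = 0.37 m, so I = I_cm + Md² gives I = 0.047685 + (3.3)(0.37)² = 0.49945 kg m².
Total I = 0.39753 + 0.49945 = 0.89699 kg m².

0.897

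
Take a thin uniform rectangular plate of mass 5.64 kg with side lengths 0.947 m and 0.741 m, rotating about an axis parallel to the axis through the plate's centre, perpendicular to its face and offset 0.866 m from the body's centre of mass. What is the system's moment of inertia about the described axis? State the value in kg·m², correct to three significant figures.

4.91

I_cm = (1/12)M(a²+b²) = (1/12)(5.64)[(0.947)² + (0.741)²] = 0.67957 kg·m²; centre at d = 0.866 m, so I = I_cm + Md² gives I = 0.67957 + (5.64)(0.866)² = 4.9093 kg·m².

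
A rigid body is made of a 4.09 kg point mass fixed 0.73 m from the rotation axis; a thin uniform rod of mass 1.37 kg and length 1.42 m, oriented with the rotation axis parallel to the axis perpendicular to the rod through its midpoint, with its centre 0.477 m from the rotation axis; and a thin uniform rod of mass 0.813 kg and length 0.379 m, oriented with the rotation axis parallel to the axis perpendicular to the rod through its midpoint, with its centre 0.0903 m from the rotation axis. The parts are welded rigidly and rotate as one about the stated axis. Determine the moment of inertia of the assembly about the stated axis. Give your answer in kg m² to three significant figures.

Point mass: I_cm = 0; centre at d = 0.73 m, so the parallel axis theorem gives I = 0 + (4.09)(0.73)² = 2.1796 kg m².
Thin rod: I_cm = (1/12)ML² = (1/12)(1.37)(1.42)² = 0.23021 kg m²; centre at d = 0.477 m, so the parallel axis theorem gives I = 0.23021 + (1.37)(0.477)² = 0.54192 kg m².
Thin rod: I_cm = (1/12)ML² = (1/12)(0.813)(0.379)² = 0.0097317 kg m²; centre at d = 0.0903 m, so the parallel axis theorem gives I = 0.0097317 + (0.813)(0.0903)² = 0.016361 kg m².
Total I = 2.1796 + 0.54192 + 0.016361 = 2.7378 kg m².

2.74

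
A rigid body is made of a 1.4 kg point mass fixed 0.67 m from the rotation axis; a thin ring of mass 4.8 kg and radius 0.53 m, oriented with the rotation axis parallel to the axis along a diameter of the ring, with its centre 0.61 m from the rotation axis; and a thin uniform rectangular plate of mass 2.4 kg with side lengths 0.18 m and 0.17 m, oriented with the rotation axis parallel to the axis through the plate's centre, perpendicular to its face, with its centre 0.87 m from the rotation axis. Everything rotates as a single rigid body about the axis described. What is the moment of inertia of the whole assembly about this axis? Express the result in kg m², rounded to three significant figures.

4.92

Point mass: I_cm = 0; centre at d = 0.67 m, so the parallel axis theorem gives I = 0 + (1.4)(0.67)² = 0.62846 kg m².
Thin ring: I_cm = (1/2)MR² = (1/2)(4.8)(0.53)² = 0.67416 kg m²; centre at d = 0.61 m, so the parallel axis theorem gives I = 0.67416 + (4.8)(0.61)² = 2.4602 kg m².
Rectangular plate: I_cm = (1/12)M(a²+b²) = (1/12)(2.4)[(0.18)² + (0.17)²] = 0.01226 kg m²; centre at d = 0.87 m, so the parallel axis theorem gives I = 0.01226 + (2.4)(0.87)² = 1.8288 kg m².
Total I = 0.62846 + 2.4602 + 1.8288 = 4.9175 kg m².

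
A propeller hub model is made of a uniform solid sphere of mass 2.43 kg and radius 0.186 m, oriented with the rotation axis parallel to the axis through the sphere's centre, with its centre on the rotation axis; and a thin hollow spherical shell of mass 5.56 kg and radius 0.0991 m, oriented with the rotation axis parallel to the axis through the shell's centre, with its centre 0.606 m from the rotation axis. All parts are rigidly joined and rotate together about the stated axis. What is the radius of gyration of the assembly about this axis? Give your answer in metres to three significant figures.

Solid sphere: I_cm = (2/5)MR² = (2/5)(2.43)(0.186)² = 0.033627 kg m^2; axis through the centre, so I = 0.033627 kg m^2.
Spherical shell: I_cm = (2/3)MR² = (2/3)(5.56)(0.0991)² = 0.036402 kg m^2; centre at d = 0.606 m, so the parallel axis theorem gives I = 0.036402 + (5.56)(0.606)² = 2.0782 kg m^2.
Total I = 2.1119 kg m^2; total mass M = 7.99 kg.
k = √(I/M) = √(2.1119/7.99) = 0.51411 m.

0.514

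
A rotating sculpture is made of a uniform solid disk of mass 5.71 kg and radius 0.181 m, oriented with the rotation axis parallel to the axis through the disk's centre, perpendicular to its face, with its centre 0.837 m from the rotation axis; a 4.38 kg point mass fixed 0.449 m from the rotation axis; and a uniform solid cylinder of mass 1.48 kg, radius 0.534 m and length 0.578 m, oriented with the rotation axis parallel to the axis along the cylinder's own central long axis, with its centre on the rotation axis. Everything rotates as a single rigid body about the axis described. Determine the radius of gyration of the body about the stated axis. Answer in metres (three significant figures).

0.670

Solid disk: I_cm = (1/2)MR² = (1/2)(5.71)(0.181)² = 0.093533 kg·m²; centre at d = 0.837 m, so the parallel axis theorem gives I = 0.093533 + (5.71)(0.837)² = 4.0938 kg·m².
Point mass: I_cm = 0; centre at d = 0.449 m, so the parallel axis theorem gives I = 0 + (4.38)(0.449)² = 0.88301 kg·m².
Solid cylinder: I_cm = (1/2)MR² = (1/2)(1.48)(0.534)² = 0.21102 kg·m²; axis through the centre, so I = 0.21102 kg·m².
Total I = 5.1878 kg·m²; total mass M = 11.57 kg.
k = √(I/M) = √(5.1878/11.57) = 0.66962 m.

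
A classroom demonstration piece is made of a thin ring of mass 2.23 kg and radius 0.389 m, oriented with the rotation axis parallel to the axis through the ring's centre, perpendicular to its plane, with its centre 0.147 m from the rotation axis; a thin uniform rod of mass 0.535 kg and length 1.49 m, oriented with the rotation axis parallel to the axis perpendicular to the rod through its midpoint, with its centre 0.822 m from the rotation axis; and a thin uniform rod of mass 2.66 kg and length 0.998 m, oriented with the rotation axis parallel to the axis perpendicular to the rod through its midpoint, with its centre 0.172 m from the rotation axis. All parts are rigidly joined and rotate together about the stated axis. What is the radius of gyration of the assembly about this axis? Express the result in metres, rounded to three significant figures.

0.460

Thin ring: I_cm = MR² = (2.23)(0.389)² = 0.33745 kg m^2; centre at d = 0.147 m, so the parallel axis theorem gives I = 0.33745 + (2.23)(0.147)² = 0.38563 kg m^2.
Thin rod: I_cm = (1/12)ML² = (1/12)(0.535)(1.49)² = 0.098979 kg m^2; centre at d = 0.822 m, so the parallel axis theorem gives I = 0.098979 + (0.535)(0.822)² = 0.46047 kg m^2.
Thin rod: I_cm = (1/12)ML² = (1/12)(2.66)(0.998)² = 0.22078 kg m^2; centre at d = 0.172 m, so the parallel axis theorem gives I = 0.22078 + (2.66)(0.172)² = 0.29947 kg m^2.
Total I = 1.1456 kg m^2; total mass M = 5.425 kg.
k = √(I/M) = √(1.1456/5.425) = 0.45953 m.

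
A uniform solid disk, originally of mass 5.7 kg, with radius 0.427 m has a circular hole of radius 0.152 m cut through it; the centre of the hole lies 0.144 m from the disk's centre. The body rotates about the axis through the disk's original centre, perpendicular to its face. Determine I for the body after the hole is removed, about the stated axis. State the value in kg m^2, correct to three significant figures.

0.496

Unpierced body about its centre: I₀ = (1/2)MR² = (1/2)(5.7)(0.427)² = 0.51964 kg m^2.
The removed disk has mass m = M·(r/R)² = (5.7)(0.152/0.427)² = 0.72228 kg (same uniform areal density).
Its moment of inertia about the rotation axis (parallel-axis theorem): I_hole = (1/2)mr² + md² = (1/2)(0.72228)(0.152)² + (0.72228)(0.144)² = 0.023321 kg m^2.
Treating the hole as negative mass, I = I₀ − I_hole = 0.51964 − 0.023321 = 0.49632 kg m^2.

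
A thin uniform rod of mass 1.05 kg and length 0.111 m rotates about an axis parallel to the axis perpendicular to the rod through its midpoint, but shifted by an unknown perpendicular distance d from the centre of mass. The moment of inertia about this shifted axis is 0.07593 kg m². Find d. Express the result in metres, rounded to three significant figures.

About the centre-of-mass axis, I_cm = (1/12)ML² = (1/12)(1.05)(0.111)² = 0.0010781 kg m².
Parallel axis theorem: I = I_cm + Md², so Md² = 0.07593 − 0.0010781 = 0.074852 kg m².
d = √(0.074852 / 1.05) = 0.267 m.

0.267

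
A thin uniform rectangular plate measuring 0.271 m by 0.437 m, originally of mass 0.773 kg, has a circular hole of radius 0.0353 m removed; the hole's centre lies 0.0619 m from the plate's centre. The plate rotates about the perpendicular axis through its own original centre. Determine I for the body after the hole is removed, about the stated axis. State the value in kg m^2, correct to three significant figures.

0.0169

Unpierced body about its centre: I₀ = (1/12)M(a²+b²) = (1/12)(0.773)[(0.271)² + (0.437)²] = 0.017032 kg m^2.
The removed disk has mass m = M·πr²/(ab) = (0.773)·π(0.0353)²/(0.271·0.437) = 0.025552 kg (same uniform areal density).
Its moment of inertia about the rotation axis (parallel-axis theorem): I_hole = (1/2)mr² + md² = (1/2)(0.025552)(0.0353)² + (0.025552)(0.0619)² = 0.00011383 kg m^2.
Treating the hole as negative mass, I = I₀ − I_hole = 0.017032 − 0.00011383 = 0.016919 kg m^2.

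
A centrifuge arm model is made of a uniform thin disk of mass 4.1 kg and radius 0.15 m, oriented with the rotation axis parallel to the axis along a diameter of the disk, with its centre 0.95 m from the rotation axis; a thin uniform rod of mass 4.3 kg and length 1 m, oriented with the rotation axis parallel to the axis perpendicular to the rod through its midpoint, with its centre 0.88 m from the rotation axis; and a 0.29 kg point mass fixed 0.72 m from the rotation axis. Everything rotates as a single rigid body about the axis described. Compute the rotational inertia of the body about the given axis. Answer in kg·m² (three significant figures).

Thin disk: I_cm = (1/4)MR² = (1/4)(4.1)(0.15)² = 0.023062 kg·m²; centre at d = 0.95 m, so I = I_cm + Md² gives I = 0.023062 + (4.1)(0.95)² = 3.7233 kg·m².
Thin rod: I_cm = (1/12)ML² = (1/12)(4.3)(1)² = 0.35833 kg·m²; centre at d = 0.88 m, so I = I_cm + Md² gives I = 0.35833 + (4.3)(0.88)² = 3.6883 kg·m².
Point mass: I_cm = 0; centre at d = 0.72 m, so I = I_cm + Md² gives I = 0 + (0.29)(0.72)² = 0.15034 kg·m².
Total I = 3.7233 + 3.6883 + 0.15034 = 7.5619 kg·m².

7.56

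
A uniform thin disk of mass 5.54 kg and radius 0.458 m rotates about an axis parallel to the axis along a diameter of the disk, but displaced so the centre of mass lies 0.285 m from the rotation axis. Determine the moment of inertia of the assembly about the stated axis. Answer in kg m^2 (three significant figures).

I_cm = (1/4)MR² = (1/4)(5.54)(0.458)² = 0.29052 kg m^2; centre at d = 0.285 m, so I = I_cm + Md² gives I = 0.29052 + (5.54)(0.285)² = 0.74051 kg m^2.

0.741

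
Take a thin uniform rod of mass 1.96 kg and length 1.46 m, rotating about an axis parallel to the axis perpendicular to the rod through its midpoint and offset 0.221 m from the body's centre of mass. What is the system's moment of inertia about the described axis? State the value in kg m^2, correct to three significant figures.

I_cm = (1/12)ML² = (1/12)(1.96)(1.46)² = 0.34816 kg m^2; centre at d = 0.221 m, so I = I_cm + Md² gives I = 0.34816 + (1.96)(0.221)² = 0.44389 kg m^2.

0.444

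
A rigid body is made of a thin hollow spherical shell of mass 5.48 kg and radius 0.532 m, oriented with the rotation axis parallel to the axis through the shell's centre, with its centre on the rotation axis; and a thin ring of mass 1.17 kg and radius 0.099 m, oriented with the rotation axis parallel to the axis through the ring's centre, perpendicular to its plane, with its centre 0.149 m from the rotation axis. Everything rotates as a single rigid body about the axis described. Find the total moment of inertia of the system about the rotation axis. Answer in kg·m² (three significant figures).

1.07

Spherical shell: I_cm = (2/3)MR² = (2/3)(5.48)(0.532)² = 1.034 kg·m²; axis through the centre, so I = 1.034 kg·m².
Thin ring: I_cm = MR² = (1.17)(0.099)² = 0.011467 kg·m²; centre at d = 0.149 m, so I = I_cm + Md² gives I = 0.011467 + (1.17)(0.149)² = 0.037442 kg·m².
Total I = 1.034 + 0.037442 = 1.0714 kg·m².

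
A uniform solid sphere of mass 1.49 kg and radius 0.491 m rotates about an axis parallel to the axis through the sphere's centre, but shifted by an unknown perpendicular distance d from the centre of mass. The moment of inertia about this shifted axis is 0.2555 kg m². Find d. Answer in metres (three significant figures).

0.274

About the centre-of-mass axis, I_cm = (2/5)MR² = (2/5)(1.49)(0.491)² = 0.14368 kg m².
Parallel axis theorem: I = I_cm + Md², so Md² = 0.2555 − 0.14368 = 0.11182 kg m².
d = √(0.11182 / 1.49) = 0.27394 m.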